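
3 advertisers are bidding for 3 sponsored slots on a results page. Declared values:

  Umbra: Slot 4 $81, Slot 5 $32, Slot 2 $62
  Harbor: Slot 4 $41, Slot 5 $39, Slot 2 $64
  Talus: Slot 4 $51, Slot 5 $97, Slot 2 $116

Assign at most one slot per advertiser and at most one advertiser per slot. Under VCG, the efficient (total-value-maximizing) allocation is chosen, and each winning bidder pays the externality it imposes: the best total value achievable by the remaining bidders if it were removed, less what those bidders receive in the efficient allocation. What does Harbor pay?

Harbor pays $19.

Efficient allocation: Umbra→Slot 4 ($81), Harbor→Slot 2 ($64), Talus→Slot 5 ($97); total welfare W = $242.
Harbor receives Slot 2 at value $64, so the others get W − 64 = $178.
Without Harbor: best allocation of the remaining 2 bidders over all 3 slots is Umbra→Slot 4 ($81), Talus→Slot 2 ($116), total $197.
VCG payment = (others' best without Harbor) − (others' welfare with Harbor) = 197 − 178 = $19.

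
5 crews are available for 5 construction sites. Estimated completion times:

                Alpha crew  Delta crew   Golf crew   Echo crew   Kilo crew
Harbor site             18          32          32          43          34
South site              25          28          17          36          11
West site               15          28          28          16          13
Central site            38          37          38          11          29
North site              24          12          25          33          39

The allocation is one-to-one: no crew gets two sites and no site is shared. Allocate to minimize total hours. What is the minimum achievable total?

Min total: 71 hours

This is the linear assignment problem.
Optimal: Alpha crew→Harbor site (18 hours), Delta crew→North site (12 hours), Golf crew→South site (17 hours), Echo crew→Central site (11 hours), Kilo crew→West site (13 hours) — total 18+12+17+11+13 = 71 hours.
Row-greedy (each crew in turn takes its cheapest remaining site) gives 89 hours, worse by 18.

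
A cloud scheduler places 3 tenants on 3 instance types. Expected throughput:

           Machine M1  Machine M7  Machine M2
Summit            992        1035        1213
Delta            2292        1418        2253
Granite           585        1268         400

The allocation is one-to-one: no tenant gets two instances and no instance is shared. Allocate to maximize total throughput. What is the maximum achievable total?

Optimal: Summit→Machine M2 (1213 ops/s), Delta→Machine M1 (2292 ops/s), Granite→Machine M7 (1268 ops/s) — total 1213+2292+1268 = 4773 ops/s.
Swapping Granite↔Delta (Granite→Machine M1 585 ops/s, Delta→Machine M7 1418 ops/s) loses 1557.
Every other assignment is strictly worse.

Max total: 4773 ops/s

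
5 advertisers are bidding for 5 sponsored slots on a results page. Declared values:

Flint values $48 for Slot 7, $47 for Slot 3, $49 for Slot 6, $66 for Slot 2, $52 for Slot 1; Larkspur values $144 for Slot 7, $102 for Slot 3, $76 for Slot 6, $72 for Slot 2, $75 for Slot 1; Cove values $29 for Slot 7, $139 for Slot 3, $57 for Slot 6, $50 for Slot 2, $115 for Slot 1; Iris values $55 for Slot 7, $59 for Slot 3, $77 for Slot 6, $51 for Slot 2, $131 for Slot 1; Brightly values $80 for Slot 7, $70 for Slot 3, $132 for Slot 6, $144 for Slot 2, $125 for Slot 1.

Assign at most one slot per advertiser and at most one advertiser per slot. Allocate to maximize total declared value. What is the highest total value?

Optimal: Flint→Slot 2 ($66), Larkspur→Slot 7 ($144), Cove→Slot 3 ($139), Iris→Slot 1 ($131), Brightly→Slot 6 ($132) — total 66+144+139+131+132 = $612.
Max-entry greedy (repeatedly take the single best remaining cell) gives $607, worse by 5.
Next-best assignment: Flint→Slot 6, Larkspur→Slot 7, Cove→Slot 3, Iris→Slot 1, Brightly→Slot 2 = $607.

Max total: $612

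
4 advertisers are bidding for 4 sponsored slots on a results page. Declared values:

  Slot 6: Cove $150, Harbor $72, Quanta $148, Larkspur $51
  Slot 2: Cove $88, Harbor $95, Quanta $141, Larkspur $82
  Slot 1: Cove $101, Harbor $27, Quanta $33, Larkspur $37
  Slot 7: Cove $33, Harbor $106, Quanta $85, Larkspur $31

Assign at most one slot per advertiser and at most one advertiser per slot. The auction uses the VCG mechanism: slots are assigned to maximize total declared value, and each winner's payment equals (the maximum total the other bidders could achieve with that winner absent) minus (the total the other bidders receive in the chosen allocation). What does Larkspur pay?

Efficient allocation: Cove→Slot 1 ($101), Harbor→Slot 7 ($106), Quanta→Slot 6 ($148), Larkspur→Slot 2 ($82); total welfare W = $437.
Larkspur receives Slot 2 at value $82, so the others get W − 82 = $355.
Without Larkspur: best allocation of the remaining 3 bidders over all 4 slots is Cove→Slot 6 ($150), Harbor→Slot 7 ($106), Quanta→Slot 2 ($141), total $397.
VCG payment = (others' best without Larkspur) − (others' welfare with Larkspur) = 397 − 355 = $42.

Larkspur pays $42.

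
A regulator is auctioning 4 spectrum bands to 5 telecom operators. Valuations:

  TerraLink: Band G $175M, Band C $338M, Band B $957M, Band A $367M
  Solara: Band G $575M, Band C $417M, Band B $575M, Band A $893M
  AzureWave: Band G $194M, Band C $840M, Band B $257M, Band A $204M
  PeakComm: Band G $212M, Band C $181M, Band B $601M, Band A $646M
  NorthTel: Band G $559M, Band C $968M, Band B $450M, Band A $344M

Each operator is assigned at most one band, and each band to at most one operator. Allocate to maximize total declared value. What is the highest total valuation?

Maximum total: $3249M

Optimal: NorthTel→Band G ($559M), AzureWave→Band C ($840M), TerraLink→Band B ($957M), Solara→Band A ($893M) — total 559+840+957+893 = $3249M.
Swapping Solara↔AzureWave (Solara→Band C $417M, AzureWave→Band A $204M) loses 1112.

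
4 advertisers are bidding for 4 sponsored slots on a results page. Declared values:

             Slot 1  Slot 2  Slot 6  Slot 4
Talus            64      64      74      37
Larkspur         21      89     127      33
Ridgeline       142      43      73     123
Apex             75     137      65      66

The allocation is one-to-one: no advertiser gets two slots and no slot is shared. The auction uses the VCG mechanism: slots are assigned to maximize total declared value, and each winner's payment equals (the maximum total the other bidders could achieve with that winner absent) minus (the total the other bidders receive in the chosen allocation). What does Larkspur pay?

Larkspur pays $29.

Efficient allocation: Talus→Slot 1 ($64), Larkspur→Slot 6 ($127), Ridgeline→Slot 4 ($123), Apex→Slot 2 ($137); total welfare W = $451.
Larkspur receives Slot 6 at value $127, so the others get W − 127 = $324.
Without Larkspur: best allocation of the remaining 3 bidders over all 4 slots is Talus→Slot 6 ($74), Ridgeline→Slot 1 ($142), Apex→Slot 2 ($137), total $353.
VCG payment = (others' best without Larkspur) − (others' welfare with Larkspur) = 353 − 324 = $29.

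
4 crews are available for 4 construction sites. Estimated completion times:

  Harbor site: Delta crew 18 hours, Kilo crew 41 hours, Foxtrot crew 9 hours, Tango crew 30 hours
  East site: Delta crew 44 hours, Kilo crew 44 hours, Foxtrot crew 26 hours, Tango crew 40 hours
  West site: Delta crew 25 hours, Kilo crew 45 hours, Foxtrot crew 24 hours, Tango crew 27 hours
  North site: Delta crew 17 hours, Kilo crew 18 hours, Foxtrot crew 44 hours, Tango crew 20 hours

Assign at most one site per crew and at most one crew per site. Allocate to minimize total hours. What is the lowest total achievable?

Optimal: Delta crew→Harbor site (18 hours), Kilo crew→North site (18 hours), Foxtrot crew→East site (26 hours), Tango crew→West site (27 hours) — total 18+18+26+27 = 89 hours.
Column-greedy (each site in turn goes to its cheapest remaining crew) gives 92 hours, worse by 3.

Minimum total: 89 hours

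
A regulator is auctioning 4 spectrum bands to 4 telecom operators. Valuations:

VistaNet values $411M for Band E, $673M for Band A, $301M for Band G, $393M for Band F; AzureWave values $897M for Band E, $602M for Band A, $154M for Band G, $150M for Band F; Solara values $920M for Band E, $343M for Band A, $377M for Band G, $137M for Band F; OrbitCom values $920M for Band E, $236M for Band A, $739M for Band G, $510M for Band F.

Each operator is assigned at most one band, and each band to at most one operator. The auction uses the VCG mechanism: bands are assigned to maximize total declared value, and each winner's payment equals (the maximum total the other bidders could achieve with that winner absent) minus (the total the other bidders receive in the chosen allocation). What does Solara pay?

Solara pays $575M.

Efficient allocation: VistaNet→Band F ($393M), AzureWave→Band A ($602M), Solara→Band E ($920M), OrbitCom→Band G ($739M); total welfare W = $2654M.
Solara receives Band E at value $920M, so the others get W − 920 = $1734M.
Without Solara: best allocation of the remaining 3 bidders over all 4 bands is VistaNet→Band A ($673M), AzureWave→Band E ($897M), OrbitCom→Band G ($739M), total $2309M.
VCG payment = (others' best without Solara) − (others' welfare with Solara) = 2309 − 1734 = $575M.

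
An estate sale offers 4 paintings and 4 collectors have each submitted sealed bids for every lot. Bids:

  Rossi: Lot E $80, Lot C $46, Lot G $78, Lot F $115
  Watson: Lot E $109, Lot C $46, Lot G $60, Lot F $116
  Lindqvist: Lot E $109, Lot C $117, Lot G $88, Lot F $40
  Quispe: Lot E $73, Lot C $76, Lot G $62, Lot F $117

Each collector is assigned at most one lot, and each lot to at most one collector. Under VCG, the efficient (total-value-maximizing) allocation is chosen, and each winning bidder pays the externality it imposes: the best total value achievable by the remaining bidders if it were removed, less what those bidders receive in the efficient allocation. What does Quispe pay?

Efficient allocation: Rossi→Lot G ($78), Watson→Lot E ($109), Lindqvist→Lot C ($117), Quispe→Lot F ($117); total welfare W = $421.
Quispe receives Lot F at value $117, so the others get W − 117 = $304.
Without Quispe: best allocation of the remaining 3 bidders over all 4 lots is Rossi→Lot F ($115), Watson→Lot E ($109), Lindqvist→Lot C ($117), total $341.
VCG payment = (others' best without Quispe) − (others' welfare with Quispe) = 341 − 304 = $37.

Quispe pays $37.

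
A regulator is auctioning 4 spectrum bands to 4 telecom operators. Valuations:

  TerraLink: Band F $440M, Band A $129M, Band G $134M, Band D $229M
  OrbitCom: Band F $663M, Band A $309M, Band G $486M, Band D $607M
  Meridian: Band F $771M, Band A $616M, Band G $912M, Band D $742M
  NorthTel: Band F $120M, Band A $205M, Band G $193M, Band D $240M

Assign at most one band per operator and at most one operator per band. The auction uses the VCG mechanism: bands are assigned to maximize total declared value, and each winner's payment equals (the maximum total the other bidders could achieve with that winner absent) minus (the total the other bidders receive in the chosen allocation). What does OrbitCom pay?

OrbitCom pays $35M.

Efficient allocation: TerraLink→Band F ($440M), OrbitCom→Band D ($607M), Meridian→Band G ($912M), NorthTel→Band A ($205M); total welfare W = $2164M.
OrbitCom receives Band D at value $607M, so the others get W − 607 = $1557M.
Without OrbitCom: best allocation of the remaining 3 bidders over all 4 bands is TerraLink→Band F ($440M), Meridian→Band G ($912M), NorthTel→Band D ($240M), total $1592M.
VCG payment = (others' best without OrbitCom) − (others' welfare with OrbitCom) = 1592 − 1557 = $35M.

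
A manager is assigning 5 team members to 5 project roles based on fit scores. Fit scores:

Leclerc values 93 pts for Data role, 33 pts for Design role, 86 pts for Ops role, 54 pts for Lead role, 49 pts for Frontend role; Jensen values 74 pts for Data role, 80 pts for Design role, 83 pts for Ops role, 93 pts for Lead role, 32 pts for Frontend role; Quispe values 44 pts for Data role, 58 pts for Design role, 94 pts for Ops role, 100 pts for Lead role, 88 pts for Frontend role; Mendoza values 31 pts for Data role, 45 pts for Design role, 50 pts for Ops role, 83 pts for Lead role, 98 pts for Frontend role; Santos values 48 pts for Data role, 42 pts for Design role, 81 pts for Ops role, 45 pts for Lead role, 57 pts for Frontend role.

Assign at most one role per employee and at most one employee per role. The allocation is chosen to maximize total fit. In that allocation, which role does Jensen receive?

Optimal: Leclerc→Data role (93 pts), Jensen→Design role (80 pts), Quispe→Lead role (100 pts), Mendoza→Frontend role (98 pts), Santos→Ops role (81 pts) — total 93+80+100+98+81 = 452 pts.
Max-entry greedy (repeatedly take the single best remaining cell) gives 416 pts, worse by 36.
Next-best assignment: Leclerc→Data role, Jensen→Design role, Quispe→Frontend role, Mendoza→Lead role, Santos→Ops role = 425 pts.
Every other assignment is strictly worse.
Jensen's own top role is Lead role (93 pts), but forcing Jensen→Lead role and reassigning the rest optimally gives only 423 pts — worse by 29.

Jensen receives Design role.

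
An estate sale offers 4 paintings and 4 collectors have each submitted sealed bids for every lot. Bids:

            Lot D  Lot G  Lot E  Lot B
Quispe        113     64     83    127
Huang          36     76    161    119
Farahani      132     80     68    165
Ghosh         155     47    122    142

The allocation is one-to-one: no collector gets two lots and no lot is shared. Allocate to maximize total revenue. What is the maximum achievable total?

Maximum total: $545

Optimal: Quispe→Lot G ($64), Huang→Lot E ($161), Farahani→Lot B ($165), Ghosh→Lot D ($155) — total 64+161+165+155 = $545.
Column-greedy (each lot in turn goes to its best remaining collector) gives $523, worse by 22.
Next-best assignment: Quispe→Lot B, Huang→Lot E, Farahani→Lot G, Ghosh→Lot D = $523.
Checked against all permutations: $545 is optimal.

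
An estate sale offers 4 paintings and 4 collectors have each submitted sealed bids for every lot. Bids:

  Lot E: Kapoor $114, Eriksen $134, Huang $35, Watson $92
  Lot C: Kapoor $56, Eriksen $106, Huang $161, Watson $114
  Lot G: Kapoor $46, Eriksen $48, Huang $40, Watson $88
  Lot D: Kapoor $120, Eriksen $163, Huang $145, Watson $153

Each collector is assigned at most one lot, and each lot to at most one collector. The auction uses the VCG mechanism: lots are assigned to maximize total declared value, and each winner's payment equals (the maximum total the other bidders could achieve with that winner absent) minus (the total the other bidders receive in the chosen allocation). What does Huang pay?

Huang pays $26.

Efficient allocation: Kapoor→Lot E ($114), Eriksen→Lot D ($163), Huang→Lot C ($161), Watson→Lot G ($88); total welfare W = $526.
Huang receives Lot C at value $161, so the others get W − 161 = $365.
Without Huang: best allocation of the remaining 3 bidders over all 4 lots is Kapoor→Lot E ($114), Eriksen→Lot D ($163), Watson→Lot C ($114), total $391.
VCG payment = (others' best without Huang) − (others' welfare with Huang) = 391 − 365 = $26.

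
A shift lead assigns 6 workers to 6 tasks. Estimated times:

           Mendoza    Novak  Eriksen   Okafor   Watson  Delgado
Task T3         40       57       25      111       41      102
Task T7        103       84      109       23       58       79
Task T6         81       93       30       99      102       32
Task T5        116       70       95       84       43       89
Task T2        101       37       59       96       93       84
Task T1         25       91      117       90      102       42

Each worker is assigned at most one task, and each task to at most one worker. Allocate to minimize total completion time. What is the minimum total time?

This is the linear assignment problem.
Optimal: Mendoza→Task T1 (25 min), Novak→Task T2 (37 min), Eriksen→Task T3 (25 min), Okafor→Task T7 (23 min), Watson→Task T5 (43 min), Delgado→Task T6 (32 min) — total 25+37+25+23+43+32 = 185 min.
No other one-to-one assignment undercuts 185 min.

Minimum total: 185 min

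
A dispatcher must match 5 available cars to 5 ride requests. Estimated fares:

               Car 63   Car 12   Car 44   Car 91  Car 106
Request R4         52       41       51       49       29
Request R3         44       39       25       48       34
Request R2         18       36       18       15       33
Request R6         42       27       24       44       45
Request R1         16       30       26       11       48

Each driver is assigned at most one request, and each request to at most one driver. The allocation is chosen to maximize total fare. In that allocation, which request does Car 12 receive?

Optimal: Car 63→Request R6 ($42), Car 12→Request R2 ($36), Car 44→Request R4 ($51), Car 91→Request R3 ($48), Car 106→Request R1 ($48) — total 42+36+51+48+48 = $225.
Column-greedy (each request in turn goes to its best remaining driver) gives $207, worse by 18.
Next-best assignment: Car 63→Request R3, Car 12→Request R2, Car 44→Request R4, Car 91→Request R6, Car 106→Request R1 = $223.
Swapping Car 63↔Car 106 (Car 63→Request R1 $16, Car 106→Request R6 $45) loses 29.
Car 12's own top request is Request R4 ($41), but forcing Car 12→Request R4 and reassigning the rest optimally gives only $197 — worse by 28.

Car 12 receives Request R2.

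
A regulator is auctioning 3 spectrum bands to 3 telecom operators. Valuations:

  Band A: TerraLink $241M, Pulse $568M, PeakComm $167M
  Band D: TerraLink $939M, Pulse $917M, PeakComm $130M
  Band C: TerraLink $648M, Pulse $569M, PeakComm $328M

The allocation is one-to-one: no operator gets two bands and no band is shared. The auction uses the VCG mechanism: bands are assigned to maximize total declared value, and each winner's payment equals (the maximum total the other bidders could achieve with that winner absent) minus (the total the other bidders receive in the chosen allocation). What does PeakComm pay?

PeakComm pays $58M.

Efficient allocation: TerraLink→Band D ($939M), Pulse→Band A ($568M), PeakComm→Band C ($328M); total welfare W = $1835M.
PeakComm receives Band C at value $328M, so the others get W − 328 = $1507M.
Without PeakComm: best allocation of the remaining 2 bidders over all 3 bands is TerraLink→Band C ($648M), Pulse→Band D ($917M), total $1565M.
VCG payment = (others' best without PeakComm) − (others' welfare with PeakComm) = 1565 − 1507 = $58M.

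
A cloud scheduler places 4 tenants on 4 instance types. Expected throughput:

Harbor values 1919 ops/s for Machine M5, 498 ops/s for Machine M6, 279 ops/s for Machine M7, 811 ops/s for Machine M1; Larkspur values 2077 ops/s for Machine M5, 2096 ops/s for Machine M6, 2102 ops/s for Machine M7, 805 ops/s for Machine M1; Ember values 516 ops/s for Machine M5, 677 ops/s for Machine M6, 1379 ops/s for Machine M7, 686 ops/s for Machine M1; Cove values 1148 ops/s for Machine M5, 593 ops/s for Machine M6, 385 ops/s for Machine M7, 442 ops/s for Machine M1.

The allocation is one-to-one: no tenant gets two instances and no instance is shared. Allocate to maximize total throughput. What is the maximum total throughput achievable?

Max total: 5836 ops/s

This is a one-to-one assignment (maximum-weight bipartite matching).
Optimal: Harbor→Machine M5 (1919 ops/s), Larkspur→Machine M6 (2096 ops/s), Ember→Machine M7 (1379 ops/s), Cove→Machine M1 (442 ops/s) — total 1919+2096+1379+442 = 5836 ops/s.
Column-greedy (each instance in turn goes to its best remaining tenant) gives 3950 ops/s, worse by 1886.
Next-best assignment: Harbor→Machine M1, Larkspur→Machine M6, Ember→Machine M7, Cove→Machine M5 = 5434 ops/s.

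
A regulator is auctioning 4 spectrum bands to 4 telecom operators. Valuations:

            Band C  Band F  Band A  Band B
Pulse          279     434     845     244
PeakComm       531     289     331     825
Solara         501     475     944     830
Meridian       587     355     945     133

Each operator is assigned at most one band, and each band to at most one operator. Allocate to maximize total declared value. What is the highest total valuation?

Max total: $2790M

This is a one-to-one assignment (maximum-weight bipartite matching).
Optimal: Pulse→Band F ($434M), PeakComm→Band B ($825M), Solara→Band A ($944M), Meridian→Band C ($587M) — total 434+825+944+587 = $2790M.
Row-greedy (each operator in turn takes its best remaining band) gives $2526M, worse by 264.
Next-best assignment: Pulse→Band F, PeakComm→Band C, Solara→Band B, Meridian→Band A = $2740M.
Swapping Meridian↔Solara (Meridian→Band A $945M, Solara→Band C $501M) loses 85.
Checked against all permutations: $2790M is optimal.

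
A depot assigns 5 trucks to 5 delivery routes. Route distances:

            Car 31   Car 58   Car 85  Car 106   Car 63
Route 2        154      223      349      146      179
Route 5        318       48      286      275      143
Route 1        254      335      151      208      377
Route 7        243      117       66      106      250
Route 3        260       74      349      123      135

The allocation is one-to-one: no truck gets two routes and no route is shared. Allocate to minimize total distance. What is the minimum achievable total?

Min total: 594 km

Optimal: Car 31→Route 2 (154 km), Car 58→Route 5 (48 km), Car 85→Route 1 (151 km), Car 106→Route 7 (106 km), Car 63→Route 3 (135 km) — total 154+48+151+106+135 = 594 km.
Column-greedy (each route in turn goes to its cheapest remaining truck) gives 723 km, worse by 129.
Checked against all permutations: 594 km is optimal.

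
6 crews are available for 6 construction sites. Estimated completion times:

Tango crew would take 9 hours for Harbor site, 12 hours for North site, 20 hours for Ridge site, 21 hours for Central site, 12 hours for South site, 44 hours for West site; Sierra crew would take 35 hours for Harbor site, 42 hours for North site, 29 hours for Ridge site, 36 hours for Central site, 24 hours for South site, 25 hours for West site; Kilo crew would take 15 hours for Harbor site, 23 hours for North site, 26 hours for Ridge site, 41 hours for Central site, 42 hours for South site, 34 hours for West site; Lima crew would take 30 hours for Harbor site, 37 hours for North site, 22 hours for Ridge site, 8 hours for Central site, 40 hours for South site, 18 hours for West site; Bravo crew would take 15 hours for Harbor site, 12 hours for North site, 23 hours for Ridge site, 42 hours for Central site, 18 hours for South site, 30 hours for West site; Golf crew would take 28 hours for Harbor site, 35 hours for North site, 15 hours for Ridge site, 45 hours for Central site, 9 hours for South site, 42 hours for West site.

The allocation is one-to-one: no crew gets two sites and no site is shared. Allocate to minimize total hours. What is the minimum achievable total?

Minimum total: 87 hours

This is a one-to-one assignment (minimum-cost bipartite matching).
Optimal: Tango crew→South site (12 hours), Sierra crew→West site (25 hours), Kilo crew→Harbor site (15 hours), Lima crew→Central site (8 hours), Bravo crew→North site (12 hours), Golf crew→Ridge site (15 hours) — total 12+25+15+8+12+15 = 87 hours.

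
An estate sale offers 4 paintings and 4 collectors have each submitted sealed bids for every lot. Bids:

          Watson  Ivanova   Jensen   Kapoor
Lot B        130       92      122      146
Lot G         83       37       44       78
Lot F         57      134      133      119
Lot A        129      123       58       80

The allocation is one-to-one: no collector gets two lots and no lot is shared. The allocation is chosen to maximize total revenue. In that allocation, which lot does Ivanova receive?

Optimal: Watson→Lot G ($83), Ivanova→Lot A ($123), Jensen→Lot F ($133), Kapoor→Lot B ($146) — total 83+123+133+146 = $485.
Max-entry greedy (repeatedly take the single best remaining cell) gives $453, worse by 32.
Next-best assignment: Watson→Lot B, Ivanova→Lot A, Jensen→Lot F, Kapoor→Lot G = $464.
No other one-to-one assignment exceeds $485.
Ivanova's own top lot is Lot F ($134), but forcing Ivanova→Lot F and reassigning the rest optimally gives only $463 — worse by 22.

Ivanova receives Lot A.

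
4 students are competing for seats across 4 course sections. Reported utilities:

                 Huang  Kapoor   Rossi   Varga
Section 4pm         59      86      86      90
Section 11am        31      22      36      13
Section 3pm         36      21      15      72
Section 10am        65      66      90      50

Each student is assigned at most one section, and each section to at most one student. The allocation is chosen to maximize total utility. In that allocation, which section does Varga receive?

Optimal: Huang→Section 11am (31 points), Kapoor→Section 4pm (86 points), Rossi→Section 10am (90 points), Varga→Section 3pm (72 points) — total 31+86+90+72 = 279 points.
Row-greedy (each student in turn takes its best remaining section) gives 259 points, worse by 20.
Swapping Rossi↔Huang (Rossi→Section 11am 36 points, Huang→Section 10am 65 points) loses 20.
Varga's own top section is Section 4pm (90 points), but forcing Varga→Section 4pm and reassigning the rest optimally gives only 238 points — worse by 41.

Varga receives Section 3pm.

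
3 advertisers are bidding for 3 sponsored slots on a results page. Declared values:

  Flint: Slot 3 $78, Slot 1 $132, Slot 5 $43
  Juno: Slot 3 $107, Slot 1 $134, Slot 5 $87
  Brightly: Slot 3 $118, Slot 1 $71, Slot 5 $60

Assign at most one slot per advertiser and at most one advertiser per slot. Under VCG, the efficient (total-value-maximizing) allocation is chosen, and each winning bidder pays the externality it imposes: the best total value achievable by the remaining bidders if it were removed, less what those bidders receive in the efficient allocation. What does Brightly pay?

Brightly pays $20.

Efficient allocation: Flint→Slot 1 ($132), Juno→Slot 5 ($87), Brightly→Slot 3 ($118); total welfare W = $337.
Brightly receives Slot 3 at value $118, so the others get W − 118 = $219.
Without Brightly: best allocation of the remaining 2 bidders over all 3 slots is Flint→Slot 1 ($132), Juno→Slot 3 ($107), total $239.
VCG payment = (others' best without Brightly) − (others' welfare with Brightly) = 239 − 219 = $20.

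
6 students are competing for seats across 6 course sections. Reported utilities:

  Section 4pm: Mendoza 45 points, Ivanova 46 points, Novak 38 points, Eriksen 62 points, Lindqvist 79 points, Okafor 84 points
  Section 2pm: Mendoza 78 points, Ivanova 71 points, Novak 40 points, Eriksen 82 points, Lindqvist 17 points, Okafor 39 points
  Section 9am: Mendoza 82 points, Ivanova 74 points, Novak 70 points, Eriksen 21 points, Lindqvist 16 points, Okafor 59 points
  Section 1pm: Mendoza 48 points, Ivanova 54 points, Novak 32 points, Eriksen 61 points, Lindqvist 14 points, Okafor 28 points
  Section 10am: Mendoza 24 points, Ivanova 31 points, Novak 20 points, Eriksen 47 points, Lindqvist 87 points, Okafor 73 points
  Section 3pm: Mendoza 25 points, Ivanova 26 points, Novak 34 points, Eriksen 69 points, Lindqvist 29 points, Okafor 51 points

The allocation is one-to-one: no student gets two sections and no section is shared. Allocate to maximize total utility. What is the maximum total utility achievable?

Optimal: Mendoza→Section 2pm (78 points), Ivanova→Section 1pm (54 points), Novak→Section 9am (70 points), Eriksen→Section 3pm (69 points), Lindqvist→Section 10am (87 points), Okafor→Section 4pm (84 points) — total 78+54+70+69+87+84 = 442 points.
Column-greedy (each section in turn goes to its best remaining student) gives 423 points, worse by 19.
Checked against all permutations: 442 points is optimal.

Max total: 442 points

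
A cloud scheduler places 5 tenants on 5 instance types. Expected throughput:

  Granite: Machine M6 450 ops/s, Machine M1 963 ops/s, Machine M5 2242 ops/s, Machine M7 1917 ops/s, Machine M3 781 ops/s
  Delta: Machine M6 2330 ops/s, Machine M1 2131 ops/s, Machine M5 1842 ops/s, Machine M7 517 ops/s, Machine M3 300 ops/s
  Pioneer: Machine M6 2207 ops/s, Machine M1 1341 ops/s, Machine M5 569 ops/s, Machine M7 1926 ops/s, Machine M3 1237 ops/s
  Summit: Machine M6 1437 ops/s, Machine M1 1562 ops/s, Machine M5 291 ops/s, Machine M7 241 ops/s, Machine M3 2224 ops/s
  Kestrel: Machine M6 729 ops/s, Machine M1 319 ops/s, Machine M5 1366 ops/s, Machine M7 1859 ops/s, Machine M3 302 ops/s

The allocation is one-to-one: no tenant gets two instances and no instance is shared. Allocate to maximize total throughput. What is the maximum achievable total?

Optimal: Granite→Machine M5 (2242 ops/s), Delta→Machine M1 (2131 ops/s), Pioneer→Machine M6 (2207 ops/s), Summit→Machine M3 (2224 ops/s), Kestrel→Machine M7 (1859 ops/s) — total 2242+2131+2207+2224+1859 = 10663 ops/s.
Max-entry greedy (repeatedly take the single best remaining cell) gives 9041 ops/s, worse by 1622.
Next-best assignment: Granite→Machine M5, Delta→Machine M6, Pioneer→Machine M1, Summit→Machine M3, Kestrel→Machine M7 = 9996 ops/s.

Maximum total: 10663 ops/s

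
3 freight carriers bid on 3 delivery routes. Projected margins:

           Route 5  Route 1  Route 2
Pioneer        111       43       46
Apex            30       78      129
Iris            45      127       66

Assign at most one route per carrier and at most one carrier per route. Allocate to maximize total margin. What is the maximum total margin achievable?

Optimal: Pioneer→Route 5 ($111k), Apex→Route 2 ($129k), Iris→Route 1 ($127k) — total 111+129+127 = $367k.
Next-best assignment: Pioneer→Route 5, Apex→Route 1, Iris→Route 2 = $255k.
Every other assignment is strictly worse.

Max total: $367k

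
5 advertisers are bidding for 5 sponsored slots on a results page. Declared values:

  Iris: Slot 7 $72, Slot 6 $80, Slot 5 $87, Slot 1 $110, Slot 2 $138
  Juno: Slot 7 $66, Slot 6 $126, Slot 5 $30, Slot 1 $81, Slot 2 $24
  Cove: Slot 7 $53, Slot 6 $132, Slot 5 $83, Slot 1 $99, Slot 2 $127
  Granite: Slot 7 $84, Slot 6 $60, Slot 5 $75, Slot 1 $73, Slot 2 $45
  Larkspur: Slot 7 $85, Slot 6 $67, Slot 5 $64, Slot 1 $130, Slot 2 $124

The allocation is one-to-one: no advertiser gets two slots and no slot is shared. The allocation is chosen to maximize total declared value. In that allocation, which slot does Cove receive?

Cove receives Slot 5.

This is a one-to-one assignment (maximum-weight bipartite matching).
Optimal: Iris→Slot 2 ($138), Juno→Slot 6 ($126), Cove→Slot 5 ($83), Granite→Slot 7 ($84), Larkspur→Slot 1 ($130) — total 138+126+83+84+130 = $561.
Swapping Granite↔Cove (Granite→Slot 5 $75, Cove→Slot 7 $53) loses 39.
No other one-to-one assignment exceeds $561.
Cove's own top slot is Slot 6 ($132), but forcing Cove→Slot 6 and reassigning the rest optimally gives only $541 — worse by 20.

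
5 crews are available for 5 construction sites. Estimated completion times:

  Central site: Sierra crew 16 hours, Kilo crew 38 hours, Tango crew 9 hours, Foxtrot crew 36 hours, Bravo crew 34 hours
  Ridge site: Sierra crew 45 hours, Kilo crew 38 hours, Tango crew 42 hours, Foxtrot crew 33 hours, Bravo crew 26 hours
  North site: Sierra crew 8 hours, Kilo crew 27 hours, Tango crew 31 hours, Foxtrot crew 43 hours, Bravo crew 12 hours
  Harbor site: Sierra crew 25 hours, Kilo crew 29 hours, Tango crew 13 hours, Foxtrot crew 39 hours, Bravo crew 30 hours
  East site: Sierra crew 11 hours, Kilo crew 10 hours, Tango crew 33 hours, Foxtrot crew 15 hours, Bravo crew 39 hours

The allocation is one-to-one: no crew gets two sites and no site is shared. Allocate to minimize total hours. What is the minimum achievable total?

Minimum total: 84 hours

Optimal: Sierra crew→Central site (16 hours), Kilo crew→East site (10 hours), Tango crew→Harbor site (13 hours), Foxtrot crew→Ridge site (33 hours), Bravo crew→North site (12 hours) — total 16+10+13+33+12 = 84 hours.
Min-entry greedy (repeatedly take the single cheapest remaining cell) gives 92 hours, worse by 8.
Next-best assignment: Sierra crew→North site, Kilo crew→Harbor site, Tango crew→Central site, Foxtrot crew→East site, Bravo crew→Ridge site = 87 hours.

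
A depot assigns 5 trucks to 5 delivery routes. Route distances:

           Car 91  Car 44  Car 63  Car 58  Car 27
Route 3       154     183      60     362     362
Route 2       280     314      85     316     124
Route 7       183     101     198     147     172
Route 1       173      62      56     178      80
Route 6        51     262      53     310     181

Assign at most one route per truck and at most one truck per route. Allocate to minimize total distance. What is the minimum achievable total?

This is the linear assignment problem.
Optimal: Car 91→Route 6 (51 km), Car 44→Route 1 (62 km), Car 63→Route 3 (60 km), Car 58→Route 7 (147 km), Car 27→Route 2 (124 km) — total 51+62+60+147+124 = 444 km.
Min-entry greedy (repeatedly take the single cheapest remaining cell) gives 694 km, worse by 250.
Next-best assignment: Car 91→Route 6, Car 44→Route 7, Car 63→Route 3, Car 58→Route 1, Car 27→Route 2 = 514 km.
Checked against all permutations: 444 km is optimal.

Minimum total: 444 km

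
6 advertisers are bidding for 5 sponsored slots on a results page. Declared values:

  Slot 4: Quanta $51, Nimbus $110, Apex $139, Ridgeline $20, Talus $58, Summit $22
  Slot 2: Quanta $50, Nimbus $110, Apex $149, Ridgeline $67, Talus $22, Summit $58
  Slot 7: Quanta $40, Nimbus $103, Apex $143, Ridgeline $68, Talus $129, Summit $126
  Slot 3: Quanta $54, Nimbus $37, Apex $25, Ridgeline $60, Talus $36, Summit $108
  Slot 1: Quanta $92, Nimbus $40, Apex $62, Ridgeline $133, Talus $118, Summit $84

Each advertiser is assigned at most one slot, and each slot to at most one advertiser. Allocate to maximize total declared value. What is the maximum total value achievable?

Treat this as an assignment problem: match each advertiser to one slot.
Optimal: Nimbus→Slot 4 ($110), Apex→Slot 2 ($149), Talus→Slot 7 ($129), Summit→Slot 3 ($108), Ridgeline→Slot 1 ($133) — total 110+149+129+108+133 = $629.
Swapping Summit↔Ridgeline (Summit→Slot 1 $84, Ridgeline→Slot 3 $60) loses 97.

Maximum total: $629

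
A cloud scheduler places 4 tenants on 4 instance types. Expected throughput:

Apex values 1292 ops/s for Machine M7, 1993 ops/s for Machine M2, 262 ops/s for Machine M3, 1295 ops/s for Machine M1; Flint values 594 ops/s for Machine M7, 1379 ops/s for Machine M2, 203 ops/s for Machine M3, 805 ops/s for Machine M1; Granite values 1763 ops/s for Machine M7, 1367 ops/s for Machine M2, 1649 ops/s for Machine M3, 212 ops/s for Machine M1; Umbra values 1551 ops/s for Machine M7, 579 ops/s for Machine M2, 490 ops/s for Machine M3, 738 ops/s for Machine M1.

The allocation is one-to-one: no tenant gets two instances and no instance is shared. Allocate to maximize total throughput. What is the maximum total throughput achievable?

Max total: 5998 ops/s

Optimal: Apex→Machine M2 (1993 ops/s), Flint→Machine M1 (805 ops/s), Granite→Machine M3 (1649 ops/s), Umbra→Machine M7 (1551 ops/s) — total 1993+805+1649+1551 = 5998 ops/s.
Column-greedy (each instance in turn goes to its best remaining tenant) gives 5051 ops/s, worse by 947.
Next-best assignment: Apex→Machine M1, Flint→Machine M2, Granite→Machine M3, Umbra→Machine M7 = 5874 ops/s.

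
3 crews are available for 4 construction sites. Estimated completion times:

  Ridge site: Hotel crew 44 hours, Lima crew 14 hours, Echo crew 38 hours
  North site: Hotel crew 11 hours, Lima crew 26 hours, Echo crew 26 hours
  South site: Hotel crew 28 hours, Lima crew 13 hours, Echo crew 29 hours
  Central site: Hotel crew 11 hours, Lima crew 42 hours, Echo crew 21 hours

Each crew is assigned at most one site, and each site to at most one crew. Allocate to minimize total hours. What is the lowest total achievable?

Minimum total: 45 hours

Optimal: Hotel crew→North site (11 hours), Lima crew→South site (13 hours), Echo crew→Central site (21 hours) — total 11+13+21 = 45 hours.
Column-greedy (each site in turn goes to its cheapest remaining crew) gives 54 hours, worse by 9.
Next-best assignment: Hotel crew→North site, Lima crew→Ridge site, Echo crew→Central site = 46 hours.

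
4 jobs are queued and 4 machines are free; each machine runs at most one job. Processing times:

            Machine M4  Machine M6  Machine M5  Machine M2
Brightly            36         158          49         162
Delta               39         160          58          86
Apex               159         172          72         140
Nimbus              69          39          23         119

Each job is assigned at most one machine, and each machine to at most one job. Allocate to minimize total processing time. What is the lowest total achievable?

This is a one-to-one assignment (minimum-cost bipartite matching).
Optimal: Brightly→Machine M4 (36 min), Delta→Machine M2 (86 min), Apex→Machine M5 (72 min), Nimbus→Machine M6 (39 min) — total 36+86+72+39 = 233 min.
Min-entry greedy (repeatedly take the single cheapest remaining cell) gives 317 min, worse by 84.
Next-best assignment: Brightly→Machine M5, Delta→Machine M4, Apex→Machine M2, Nimbus→Machine M6 = 267 min.
Checked against all permutations: 233 min is optimal.

Minimum total: 233 min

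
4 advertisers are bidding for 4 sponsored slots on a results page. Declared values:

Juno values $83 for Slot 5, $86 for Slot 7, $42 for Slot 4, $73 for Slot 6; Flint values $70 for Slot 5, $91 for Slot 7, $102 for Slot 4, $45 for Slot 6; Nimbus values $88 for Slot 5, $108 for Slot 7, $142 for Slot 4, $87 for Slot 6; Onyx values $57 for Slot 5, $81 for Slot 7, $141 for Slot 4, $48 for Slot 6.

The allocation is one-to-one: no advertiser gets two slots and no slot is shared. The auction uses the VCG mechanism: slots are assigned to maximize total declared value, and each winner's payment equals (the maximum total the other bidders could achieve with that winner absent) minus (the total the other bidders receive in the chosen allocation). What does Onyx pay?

Onyx pays $55.

Efficient allocation: Juno→Slot 5 ($83), Flint→Slot 7 ($91), Nimbus→Slot 6 ($87), Onyx→Slot 4 ($141); total welfare W = $402.
Onyx receives Slot 4 at value $141, so the others get W − 141 = $261.
Without Onyx: best allocation of the remaining 3 bidders over all 4 slots is Juno→Slot 5 ($83), Flint→Slot 7 ($91), Nimbus→Slot 4 ($142), total $316.
VCG payment = (others' best without Onyx) − (others' welfare with Onyx) = 316 − 261 = $55.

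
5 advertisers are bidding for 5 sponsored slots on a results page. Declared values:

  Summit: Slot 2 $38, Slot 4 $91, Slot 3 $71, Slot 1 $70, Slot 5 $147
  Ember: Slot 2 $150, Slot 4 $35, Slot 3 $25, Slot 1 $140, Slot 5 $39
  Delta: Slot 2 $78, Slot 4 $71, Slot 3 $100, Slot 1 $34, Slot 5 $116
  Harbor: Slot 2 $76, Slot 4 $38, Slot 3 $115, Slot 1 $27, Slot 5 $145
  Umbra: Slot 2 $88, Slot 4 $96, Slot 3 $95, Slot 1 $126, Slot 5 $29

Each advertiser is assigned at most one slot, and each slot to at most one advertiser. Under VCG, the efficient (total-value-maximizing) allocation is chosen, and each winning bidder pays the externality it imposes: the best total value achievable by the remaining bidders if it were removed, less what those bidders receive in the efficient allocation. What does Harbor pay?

Harbor pays $56.

Efficient allocation: Summit→Slot 4 ($91), Ember→Slot 2 ($150), Delta→Slot 3 ($100), Harbor→Slot 5 ($145), Umbra→Slot 1 ($126); total welfare W = $612.
Harbor receives Slot 5 at value $145, so the others get W − 145 = $467.
Without Harbor: best allocation of the remaining 4 bidders over all 5 slots is Summit→Slot 5 ($147), Ember→Slot 2 ($150), Delta→Slot 3 ($100), Umbra→Slot 1 ($126), total $523.
VCG payment = (others' best without Harbor) − (others' welfare with Harbor) = 523 − 467 = $56.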